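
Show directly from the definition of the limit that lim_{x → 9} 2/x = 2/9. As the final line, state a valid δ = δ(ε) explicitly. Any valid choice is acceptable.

δ = min(9/2, (81/4)ε)

Let ε > 0. We seek δ > 0 such that 0 < |x − 9| < δ implies |2/x − (2/9)| < ε.
|2/x − (2/9)| = 2·|9 − x|/(9·|x|) = 2|x − 9|/(9|x|).
Require δ ≤ 9/2 so that |x| > 9 − 9/2 = 9/2, hence 9|x| > 81/2.
Then |2/x − (2/9)| < 2|x − 9|/(81/2), which is < ε when |x − 9| < (81/4)ε.
Take δ = min(9/2, (81/4)ε). Then 0 < |x − 9| < δ gives both |x − 9| < 9/2 and |x − 9| < (81/4)ε, so |2/x − (2/9)| < ε.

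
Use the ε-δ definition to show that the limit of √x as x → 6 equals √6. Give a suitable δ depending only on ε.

Let ε > 0 be given. We want δ > 0 such that 0 < |x − 6| < δ implies |√x − √6| < ε.
Rationalise: √x − √6 = (x − 6)/(√x + √6), so |√x − √6| = |x − 6|/(√x + √6).
Restrict δ ≤ 6 so that |x − 6| < 6 forces x > 0, and then √x + √6 > √6.
Hence |√x − √6| < |x − 6|/√6, which is < ε once |x − 6| < √6·ε.
Take δ = min(6, √6·ε). If 0 < |x − 6| < δ then x > 0 and |√x − √6| < |x − 6|/√6 < ε.

δ = min(6, √6·ε)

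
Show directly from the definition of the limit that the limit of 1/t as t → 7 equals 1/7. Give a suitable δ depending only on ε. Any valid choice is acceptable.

δ = min(7/2, (49/2)ε)

Fix ε > 0. We seek δ > 0 such that 0 < |t − 7| < δ implies |1/t − (1/7)| < ε.
|1/t − (1/7)| = |7 − t|/(7·|t|) = |t − 7|/(7|t|).
Require δ ≤ 7/2 so that |t| > 7 − 7/2 = 7/2, hence 7|t| > 49/2.
Then |1/t − (1/7)| < |t − 7|/(49/2), which is < ε when |t − 7| < (49/2)ε.
Take δ = min(7/2, (49/2)ε). Then 0 < |t − 7| < δ gives both |t − 7| < 7/2 and |t − 7| < (49/2)ε, so |1/t − (1/7)| < ε.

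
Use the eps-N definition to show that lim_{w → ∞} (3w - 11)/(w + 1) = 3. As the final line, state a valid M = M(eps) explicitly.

M = 14/eps

Let eps > 0. We seek M > 0 such that w > M implies |(3w - 11)/(w + 1) − 3| < eps.
(3w - 11)/(w + 1) − 3 = ((3w - 11) − 3(w + 1)) / ((w + 1)) = -14/((w + 1)).
For w > 0 we have w + 1 > w, so |(3w - 11)/(w + 1) − 3| = 14/((w + 1)) < 14/(w) = 14/w.
Thus |(3w - 11)/(w + 1) − 3| < eps whenever w > 14/eps.
Take M = 14/eps. If w > M then |(3w - 11)/(w + 1) − 3| < 14/w < eps.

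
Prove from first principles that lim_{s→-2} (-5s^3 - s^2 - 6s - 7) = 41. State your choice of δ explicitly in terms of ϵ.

Fix ϵ > 0. We want δ > 0 such that 0 < |s + 2| < δ implies |(-5s^3 - s^2 - 6s - 7) − 41| < ϵ.
(-5s^3 - s^2 - 6s - 7) − 41 = -5s^3 - s^2 - 6s - 48 = (s + 2)(-5s^2 + 9s - 24).
So |(-5s^3 - s^2 - 6s - 7) − 41| = |s + 2|·|-5s^2 + 9s - 24|.
Require δ ≤ 1. Then |s + 2| < 1 gives |s| < 3, and by the triangle inequality |-5s^2 + 9s - 24| ≤ 5·3^2 + 9·3 + 24 = 96.
Hence |(-5s^3 - s^2 - 6s - 7) − 41| ≤ 96|s + 2| < ϵ provided |s + 2| < ϵ/96.
Choosing δ = min(1, ϵ/96) ensures both conditions, hence |(-5s^3 - s^2 - 6s - 7) − 41| < ϵ.

δ = min(1, ϵ/96)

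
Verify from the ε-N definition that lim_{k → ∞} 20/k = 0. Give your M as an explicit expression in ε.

M = 20/ε

Fix ε > 0. For k ≥ 1, |20/k − 0| = 20/(k) ≤ 20/k.
We need 20/k < ε, i.e. k > 20/ε.
Take M = 20/ε. If k > M then |20/k| ≤ 20/k < ε.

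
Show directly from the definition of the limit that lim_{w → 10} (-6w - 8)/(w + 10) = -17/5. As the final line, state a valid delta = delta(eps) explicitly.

delta = min(10, (50/13)eps)

Fix eps > 0. We want delta > 0 with 0 < |w − 10| < delta ⇒ |(-6w - 8)/(w + 10) + 17/5| < eps.
Combining over a common denominator, (-6w - 8)/(w + 10) + 17/5 = [(-6w - 8)·20 − (-68)·(w + 10)] / [20·(w + 10)] = -52(w − 10) / (20(w + 10)).
So |(-6w - 8)/(w + 10) + 17/5| = 52|w − 10| / (20·|w + 10|).
Require delta ≤ 10, so |w + 10| ≥ |20| − |w − 10| > 20 − 10 = 10.
Hence |(-6w - 8)/(w + 10) + 17/5| < 52|w − 10|/(20·10) = (13/50)|w − 10|, which is < eps once |w − 10| < (50/13)eps.
Take delta = min(10, (50/13)eps). Then 0 < |w − 10| < delta forces both bounds, so |(-6w - 8)/(w + 10) + 17/5| < eps.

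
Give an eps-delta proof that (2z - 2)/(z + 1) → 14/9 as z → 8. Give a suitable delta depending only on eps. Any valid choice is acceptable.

Suppose eps > 0. We want delta > 0 with 0 < |z − 8| < delta ⇒ |(2z - 2)/(z + 1) − (14/9)| < eps.
Combining over a common denominator, (2z - 2)/(z + 1) − (14/9) = [(2z - 2)·9 − 14·(z + 1)] / [9·(z + 1)] = 4(z − 8) / (9(z + 1)).
So |(2z - 2)/(z + 1) − (14/9)| = 4|z − 8| / (9·|z + 1|).
Require delta ≤ 9/2, so |z + 1| ≥ |9| − |z − 8| > 9 − 9/2 = 9/2.
Hence |(2z - 2)/(z + 1) − (14/9)| < 4|z − 8|/(9·(9/2)) = (8/81)|z − 8|, which is < eps once |z − 8| < (81/8)eps.
Take delta = min(9/2, (81/8)eps). Then 0 < |z − 8| < delta forces both bounds, so |(2z - 2)/(z + 1) − (14/9)| < eps.

delta = min(9/2, (81/8)eps)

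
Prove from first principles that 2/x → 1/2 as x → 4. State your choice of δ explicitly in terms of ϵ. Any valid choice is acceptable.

Fix ϵ > 0. We seek δ > 0 such that 0 < |x − 4| < δ implies |2/x − (1/2)| < ϵ.
|2/x − (1/2)| = 2·|4 − x|/(4·|x|) = 2|x − 4|/(4|x|).
Require δ ≤ 2 so that |x| > 4 − 2 = 2, hence 4|x| > 8.
Then |2/x − (1/2)| < 2|x − 4|/8, which is < ϵ when |x − 4| < 4ϵ.
Take δ = min(2, 4ϵ). Then 0 < |x − 4| < δ gives both |x − 4| < 2 and |x − 4| < 4ϵ, so |2/x − (1/2)| < ϵ.

δ = min(2, 4ϵ)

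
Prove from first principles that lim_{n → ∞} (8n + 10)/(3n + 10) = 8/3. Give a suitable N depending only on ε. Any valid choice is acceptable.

N = (50/9)/ε

Let ε > 0 be given. For n ≥ 1, |(8n + 10)/(3n + 10) − (8/3)| = |-50|/(3(3n + 10)) = 50/(3(3n + 10)).
Since 3n + 10 ≥ 3n for n ≥ 1, this is ≤ 50/(3·3n) = (50/9)/n.
So |(8n + 10)/(3n + 10) − (8/3)| < ε whenever n > (50/9)/ε.
Take N = (50/9)/ε. If n > N then |(8n + 10)/(3n + 10) − (8/3)| ≤ (50/9)/n < ε.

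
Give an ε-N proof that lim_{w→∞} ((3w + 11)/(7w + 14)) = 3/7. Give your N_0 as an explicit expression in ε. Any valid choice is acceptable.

Suppose ε > 0. We seek N_0 > 0 such that w > N_0 implies |(3w + 11)/(7w + 14) − (3/7)| < ε.
(3w + 11)/(7w + 14) − (3/7) = (7(3w + 11) − 3(7w + 14)) / (7(7w + 14)) = 35/(7(7w + 14)).
For w > 0 we have 7w + 14 > 7w, so |(3w + 11)/(7w + 14) − (3/7)| = 35/(7(7w + 14)) < 35/(7·7w) = (5/7)/w.
Thus |(3w + 11)/(7w + 14) − (3/7)| < ε whenever w > (5/7)/ε.
Take N_0 = (5/7)/ε. If w > N_0 then |(3w + 11)/(7w + 14) − (3/7)| < (5/7)/w < ε.

N_0 = (5/7)/ε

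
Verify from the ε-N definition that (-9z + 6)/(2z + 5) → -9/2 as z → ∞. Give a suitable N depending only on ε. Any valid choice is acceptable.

Let ε > 0 be given. We seek N > 0 such that z > N implies |(-9z + 6)/(2z + 5) + 9/2| < ε.
(-9z + 6)/(2z + 5) + 9/2 = (2(-9z + 6) − (-9)(2z + 5)) / (2(2z + 5)) = 57/(2(2z + 5)).
For z > 0 we have 2z + 5 > 2z, so |(-9z + 6)/(2z + 5) + 9/2| = 57/(2(2z + 5)) < 57/(2·2z) = (57/4)/z.
Thus |(-9z + 6)/(2z + 5) + 9/2| < ε whenever z > (57/4)/ε.
Take N = (57/4)/ε. If z > N then |(-9z + 6)/(2z + 5) + 9/2| < (57/4)/z < ε.

N = (57/4)/ε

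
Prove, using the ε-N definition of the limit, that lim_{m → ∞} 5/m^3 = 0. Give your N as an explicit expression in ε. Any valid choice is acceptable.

Suppose ε > 0. For m ≥ 1, |5/m^3 − 0| = 5/m^3.
5/m^3 < ε ⇔ m^3 > 5/ε ⇔ m > (5/ε)^{1/3}.
Take N = (5/ε)^{1/3}. Then m > N implies 5/m^3 < ε.

N = (5/ε)^{1/3}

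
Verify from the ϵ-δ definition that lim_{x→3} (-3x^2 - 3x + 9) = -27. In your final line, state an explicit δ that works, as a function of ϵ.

Let ϵ > 0 be given. We want δ > 0 such that 0 < |x − 3| < δ implies |(-3x^2 - 3x + 9) + 27| < ϵ.
(-3x^2 - 3x + 9) + 27 = -3x^2 - 3x + 36 = (x − 3)(-3x - 12).
So |(-3x^2 - 3x + 9) + 27| = |x − 3|·|-3x - 12|.
Assume first that |x − 3| < 1, so |x| < 4. Then |-3x - 12| ≤ 3·4 + 12 = 24.
Hence |(-3x^2 - 3x + 9) + 27| ≤ 24|x − 3| < ϵ provided |x − 3| < ϵ/24.
Choosing δ = min(1, ϵ/24) ensures both conditions, hence |(-3x^2 - 3x + 9) + 27| < ϵ.

δ = min(1, ϵ/24)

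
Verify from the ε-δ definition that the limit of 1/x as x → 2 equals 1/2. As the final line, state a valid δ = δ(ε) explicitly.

Fix ε > 0. We seek δ > 0 such that 0 < |x − 2| < δ implies |1/x − (1/2)| < ε.
|1/x − (1/2)| = |2 − x|/(2·|x|) = |x − 2|/(2|x|).
Require δ ≤ 1 so that |x| > 2 − 1 = 1, hence 2|x| > 2.
Then |1/x − (1/2)| < |x − 2|/2, which is < ε when |x − 2| < 2ε.
Take δ = min(1, 2ε). Then 0 < |x − 2| < δ gives both |x − 2| < 1 and |x − 2| < 2ε, so |1/x − (1/2)| < ε.

δ = min(1, 2ε)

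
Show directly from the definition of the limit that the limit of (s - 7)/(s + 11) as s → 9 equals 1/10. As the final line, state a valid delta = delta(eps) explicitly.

delta = min(10, (100/9)eps)

Suppose eps > 0. We want delta > 0 with 0 < |s − 9| < delta ⇒ |(s - 7)/(s + 11) − (1/10)| < eps.
Combining over a common denominator, (s - 7)/(s + 11) − (1/10) = [(s - 7)·20 − 2·(s + 11)] / [20·(s + 11)] = 18(s − 9) / (20(s + 11)).
So |(s - 7)/(s + 11) − (1/10)| = 18|s − 9| / (20·|s + 11|).
Restrict delta ≤ 10. Then |s − 9| < 10 gives |s + 11| = |(s − 9) + 20| ≥ 20 − 10 = 10.
Hence |(s - 7)/(s + 11) − (1/10)| < 18|s − 9|/(20·10) = (9/100)|s − 9|, which is < eps once |s − 9| < (100/9)eps.
Take delta = min(10, (100/9)eps). Then 0 < |s − 9| < delta forces both bounds, so |(s - 7)/(s + 11) − (1/10)| < eps.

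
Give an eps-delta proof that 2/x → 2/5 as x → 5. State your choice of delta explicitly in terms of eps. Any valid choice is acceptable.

delta = min(5/2, (25/4)eps)

Let eps > 0 be given. We seek delta > 0 such that 0 < |x − 5| < delta implies |2/x − (2/5)| < eps.
|2/x − (2/5)| = 2·|5 − x|/(5·|x|) = 2|x − 5|/(5|x|).
Require delta ≤ 5/2 so that |x| > 5 − 5/2 = 5/2, hence 5|x| > 25/2.
Then |2/x − (2/5)| < 2|x − 5|/(25/2), which is < eps when |x − 5| < (25/4)eps.
Take delta = min(5/2, (25/4)eps). Then 0 < |x − 5| < delta gives both |x − 5| < 5/2 and |x − 5| < (25/4)eps, so |2/x − (2/5)| < eps.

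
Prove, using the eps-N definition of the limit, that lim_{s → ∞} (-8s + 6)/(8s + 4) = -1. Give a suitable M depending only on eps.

Let eps > 0 be given. We seek M > 0 such that s > M implies |(-8s + 6)/(8s + 4) + 1| < eps.
(-8s + 6)/(8s + 4) + 1 = (8(-8s + 6) − (-8)(8s + 4)) / (8(8s + 4)) = 80/(8(8s + 4)).
For s > 0 we have 8s + 4 > 8s, so |(-8s + 6)/(8s + 4) + 1| = 80/(8(8s + 4)) < 80/(8·8s) = (5/4)/s.
Thus |(-8s + 6)/(8s + 4) + 1| < eps whenever s > (5/4)/eps.
Take M = (5/4)/eps. If s > M then |(-8s + 6)/(8s + 4) + 1| < (5/4)/s < eps.

M = (5/4)/eps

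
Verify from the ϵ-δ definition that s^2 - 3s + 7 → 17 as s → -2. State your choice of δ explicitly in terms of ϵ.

δ = min(2, ϵ/9)

Fix ϵ > 0. We want δ > 0 such that 0 < |s + 2| < δ implies |(s^2 - 3s + 7) − 17| < ϵ.
(s^2 - 3s + 7) − 17 = s^2 - 3s - 10 = (s + 2)(s - 5).
So |(s^2 - 3s + 7) − 17| = |s + 2|·|s - 5|.
Assume first that |s + 2| < 2, so |s| < 4. Then |s - 5| ≤ 4 + 5 = 9.
Hence |(s^2 - 3s + 7) − 17| ≤ 9|s + 2| < ϵ provided |s + 2| < ϵ/9.
Choosing δ = min(2, ϵ/9) ensures both conditions, hence |(s^2 - 3s + 7) − 17| < ϵ.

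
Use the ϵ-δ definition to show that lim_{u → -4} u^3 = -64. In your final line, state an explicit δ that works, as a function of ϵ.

Let ϵ > 0 be given. We seek δ > 0 with 0 < |u + 4| < δ ⇒ |u^3 + 64| < ϵ.
Factor: u^3 + 64 = (u + 4)(u^2 - 4u + 16), so |u^3 + 64| = |u + 4|·|u^2 - 4u + 16|.
Restrict δ ≤ 1. Then |u + 4| < 1 gives |u| < 5, so by the triangle inequality |u^2 - 4u + 16| ≤ 5^2 + 4·5 + 16 = 61.
Hence |u^3 + 64| ≤ 61|u + 4|, which is < ϵ once |u + 4| < ϵ/61.
Take δ = min(1, ϵ/61). If 0 < |u + 4| < δ then both bounds hold and |u^3 + 64| ≤ 61|u + 4| < 61·(ϵ/61) = ϵ.

δ = min(1, ϵ/61)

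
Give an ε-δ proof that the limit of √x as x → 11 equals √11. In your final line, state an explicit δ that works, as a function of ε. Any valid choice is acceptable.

Let ε > 0. We want δ > 0 such that 0 < |x − 11| < δ implies |√x − √11| < ε.
Multiplying by the conjugate, |√x − √11| = |x − 11|/(√x + √11).
Restrict δ ≤ 11 so that |x − 11| < 11 forces x > 0, and then √x + √11 > √11.
Hence |√x − √11| < |x − 11|/√11, which is < ε once |x − 11| < √11·ε.
Take δ = min(11, √11·ε). If 0 < |x − 11| < δ then x > 0 and |√x − √11| < |x − 11|/√11 < ε.

δ = min(11, √11·ε)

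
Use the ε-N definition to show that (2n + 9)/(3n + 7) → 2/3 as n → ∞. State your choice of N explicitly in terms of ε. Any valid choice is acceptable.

N = (13/9)/ε

Let ε > 0. For n ≥ 1, |(2n + 9)/(3n + 7) − (2/3)| = |13|/(3(3n + 7)) = 13/(3(3n + 7)).
Since 3n + 7 ≥ 3n for n ≥ 1, this is ≤ 13/(3·3n) = (13/9)/n.
So |(2n + 9)/(3n + 7) − (2/3)| < ε whenever n > (13/9)/ε.
Take N = (13/9)/ε. If n > N then |(2n + 9)/(3n + 7) − (2/3)| ≤ (13/9)/n < ε.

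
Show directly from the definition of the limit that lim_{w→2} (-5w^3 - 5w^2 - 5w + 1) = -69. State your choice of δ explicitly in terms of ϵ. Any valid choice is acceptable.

Let ϵ > 0 be given. We want δ > 0 such that 0 < |w − 2| < δ implies |(-5w^3 - 5w^2 - 5w + 1) + 69| < ϵ.
(-5w^3 - 5w^2 - 5w + 1) + 69 = -5w^3 - 5w^2 - 5w + 70 = (w − 2)(-5w^2 - 15w - 35).
So |(-5w^3 - 5w^2 - 5w + 1) + 69| = |w − 2|·|-5w^2 - 15w - 35|.
Require δ ≤ 1. Then |w − 2| < 1 gives |w| < 3, and by the triangle inequality |-5w^2 - 15w - 35| ≤ 5·3^2 + 15·3 + 35 = 125.
Hence |(-5w^3 - 5w^2 - 5w + 1) + 69| ≤ 125|w − 2| < ϵ provided |w − 2| < ϵ/125.
Choosing δ = min(1, ϵ/125) ensures both conditions, hence |(-5w^3 - 5w^2 - 5w + 1) + 69| < ϵ.

δ = min(1, ϵ/125)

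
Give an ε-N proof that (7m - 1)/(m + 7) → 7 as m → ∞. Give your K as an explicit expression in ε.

Let ε > 0. For m ≥ 1, |(7m - 1)/(m + 7) − 7| = |-50|/((m + 7)) = 50/((m + 7)).
Since m + 7 ≥ m for m ≥ 1, this is ≤ 50/(m) = 50/m.
So |(7m - 1)/(m + 7) − 7| < ε whenever m > 50/ε.
Take K = 50/ε. If m > K then |(7m - 1)/(m + 7) − 7| ≤ 50/m < ε.

K = 50/ε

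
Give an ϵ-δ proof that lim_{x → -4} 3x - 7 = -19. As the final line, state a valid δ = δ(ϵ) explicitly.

δ = ϵ/3

Suppose ϵ > 0. We need δ > 0 so that 0 < |x + 4| < δ implies |(3x - 7) + 19| < ϵ.
|(3x - 7) + 19| = |3x + 12| = 3|x + 4|.
Thus it suffices that |x + 4| < ϵ/3.
Take δ = ϵ/3. If 0 < |x + 4| < δ then |(3x - 7) + 19| = 3|x + 4| < 3·(ϵ/3) = ϵ.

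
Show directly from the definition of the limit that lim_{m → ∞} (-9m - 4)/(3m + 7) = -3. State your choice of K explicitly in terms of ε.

Suppose ε > 0. For m ≥ 1, |(-9m - 4)/(3m + 7) + 3| = |51|/(3(3m + 7)) = 51/(3(3m + 7)).
Since 3m + 7 ≥ 3m for m ≥ 1, this is ≤ 51/(3·3m) = (17/3)/m.
So |(-9m - 4)/(3m + 7) + 3| < ε whenever m > (17/3)/ε.
Take K = (17/3)/ε. If m > K then |(-9m - 4)/(3m + 7) + 3| ≤ (17/3)/m < ε.

K = (17/3)/ε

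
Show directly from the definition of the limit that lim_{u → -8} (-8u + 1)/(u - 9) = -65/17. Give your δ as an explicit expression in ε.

Fix ε > 0. We want δ > 0 with 0 < |u + 8| < δ ⇒ |(-8u + 1)/(u - 9) + 65/17| < ε.
Combining over a common denominator, (-8u + 1)/(u - 9) + 65/17 = [(-8u + 1)·(-17) − 65·(u - 9)] / [(-17)·(u - 9)] = 71(u + 8) / ((-17)(u - 9)).
So |(-8u + 1)/(u - 9) + 65/17| = 71|u + 8| / (17·|u − 9|).
Require δ ≤ 17/2, so |u − 9| ≥ |-17| − |u + 8| > 17 − 17/2 = 17/2.
Hence |(-8u + 1)/(u - 9) + 65/17| < 71|u + 8|/(17·(17/2)) = (142/289)|u + 8|, which is < ε once |u + 8| < (289/142)ε.
Take δ = min(17/2, (289/142)ε). Then 0 < |u + 8| < δ forces both bounds, so |(-8u + 1)/(u - 9) + 65/17| < ε.

δ = min(17/2, (289/142)ε)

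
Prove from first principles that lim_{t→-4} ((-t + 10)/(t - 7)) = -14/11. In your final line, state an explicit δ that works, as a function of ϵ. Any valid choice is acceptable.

Let ϵ > 0. We want δ > 0 with 0 < |t + 4| < δ ⇒ |(-t + 10)/(t - 7) + 14/11| < ϵ.
Combining over a common denominator, (-t + 10)/(t - 7) + 14/11 = [(-t + 10)·(-11) − 14·(t - 7)] / [(-11)·(t - 7)] = -3(t + 4) / ((-11)(t - 7)).
So |(-t + 10)/(t - 7) + 14/11| = 3|t + 4| / (11·|t − 7|).
Restrict δ ≤ 11/2. Then |t + 4| < 11/2 gives |t − 7| = |(t + 4) + (-11)| ≥ 11 − 11/2 = 11/2.
Hence |(-t + 10)/(t - 7) + 14/11| < 3|t + 4|/(11·(11/2)) = (6/121)|t + 4|, which is < ϵ once |t + 4| < (121/6)ϵ.
Take δ = min(11/2, (121/6)ϵ). Then 0 < |t + 4| < δ forces both bounds, so |(-t + 10)/(t - 7) + 14/11| < ϵ.

δ = min(11/2, (121/6)ϵ)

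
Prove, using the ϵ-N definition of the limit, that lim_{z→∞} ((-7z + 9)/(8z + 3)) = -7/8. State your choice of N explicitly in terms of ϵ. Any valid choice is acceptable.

N = (93/64)/ϵ

Fix ϵ > 0. We seek N > 0 such that z > N implies |(-7z + 9)/(8z + 3) + 7/8| < ϵ.
(-7z + 9)/(8z + 3) + 7/8 = (8(-7z + 9) − (-7)(8z + 3)) / (8(8z + 3)) = 93/(8(8z + 3)).
For z > 0 we have 8z + 3 > 8z, so |(-7z + 9)/(8z + 3) + 7/8| = 93/(8(8z + 3)) < 93/(8·8z) = (93/64)/z.
Thus |(-7z + 9)/(8z + 3) + 7/8| < ϵ whenever z > (93/64)/ϵ.
Take N = (93/64)/ϵ. If z > N then |(-7z + 9)/(8z + 3) + 7/8| < (93/64)/z < ϵ.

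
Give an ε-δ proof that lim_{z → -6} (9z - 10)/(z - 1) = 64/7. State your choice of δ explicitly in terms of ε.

δ = min(7/2, (49/2)ε)

Let ε > 0. We want δ > 0 with 0 < |z + 6| < δ ⇒ |(9z - 10)/(z - 1) − (64/7)| < ε.
Combining over a common denominator, (9z - 10)/(z - 1) − (64/7) = [(9z - 10)·(-7) − (-64)·(z - 1)] / [(-7)·(z - 1)] = 1(z + 6) / ((-7)(z - 1)).
So |(9z - 10)/(z - 1) − (64/7)| = |z + 6| / (7·|z − 1|).
Require δ ≤ 7/2, so |z − 1| ≥ |-7| − |z + 6| > 7 − 7/2 = 7/2.
Hence |(9z - 10)/(z - 1) − (64/7)| < |z + 6|/(7·(7/2)) = (2/49)|z + 6|, which is < ε once |z + 6| < (49/2)ε.
Take δ = min(7/2, (49/2)ε). Then 0 < |z + 6| < δ forces both bounds, so |(9z - 10)/(z - 1) − (64/7)| < ε.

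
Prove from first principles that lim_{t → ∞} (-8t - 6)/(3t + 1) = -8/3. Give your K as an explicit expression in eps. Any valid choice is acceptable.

K = (10/9)/eps

Fix eps > 0. We seek K > 0 such that t > K implies |(-8t - 6)/(3t + 1) + 8/3| < eps.
(-8t - 6)/(3t + 1) + 8/3 = (3(-8t - 6) − (-8)(3t + 1)) / (3(3t + 1)) = -10/(3(3t + 1)).
For t > 0 we have 3t + 1 > 3t, so |(-8t - 6)/(3t + 1) + 8/3| = 10/(3(3t + 1)) < 10/(3·3t) = (10/9)/t.
Thus |(-8t - 6)/(3t + 1) + 8/3| < eps whenever t > (10/9)/eps.
Take K = (10/9)/eps. If t > K then |(-8t - 6)/(3t + 1) + 8/3| < (10/9)/t < eps.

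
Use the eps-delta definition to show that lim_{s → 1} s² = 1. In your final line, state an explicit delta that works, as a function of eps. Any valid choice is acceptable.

Fix eps > 0. We seek delta > 0 with 0 < |s − 1| < delta ⇒ |s² − 1| < eps.
Factor: s² − 1 = (s − 1)(s + 1), so |s² − 1| = |s − 1|·|s + 1|.
Impose delta ≤ 1 so that |s| < 2; then |s + 1| ≤ 3.
Hence |s² − 1| ≤ 3|s − 1|, which is < eps once |s − 1| < eps/3.
Take delta = min(1, eps/3). If 0 < |s − 1| < delta then both bounds hold and |s² − 1| ≤ 3|s − 1| < 3·(eps/3) = eps.

delta = min(1, eps/3)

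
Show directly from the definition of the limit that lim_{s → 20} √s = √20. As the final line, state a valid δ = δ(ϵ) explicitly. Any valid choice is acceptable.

Fix ϵ > 0. We want δ > 0 such that 0 < |s − 20| < δ implies |√s − √20| < ϵ.
Multiplying by the conjugate, |√s − √20| = |s − 20|/(√s + √20).
Restrict δ ≤ 20 so that |s − 20| < 20 forces s > 0, and then √s + √20 > √20.
Hence |√s − √20| < |s − 20|/√20, which is < ϵ once |s − 20| < √20·ϵ.
Take δ = min(20, √20·ϵ). If 0 < |s − 20| < δ then s > 0 and |√s − √20| < |s − 20|/√20 < ϵ.

δ = min(20, √20·ϵ)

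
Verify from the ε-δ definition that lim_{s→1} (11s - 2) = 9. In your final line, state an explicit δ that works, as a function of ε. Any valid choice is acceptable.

δ = ε/11

Suppose ε > 0. We need δ > 0 so that 0 < |s − 1| < δ implies |(11s - 2) − 9| < ε.
|(11s - 2) − 9| = |11s - 11| = 11|s − 1|.
Thus it suffices that |s − 1| < ε/11.
Choosing δ = ε/11 gives |(11s - 2) − 9| = 11|s − 1| < ε whenever |s − 1| < δ.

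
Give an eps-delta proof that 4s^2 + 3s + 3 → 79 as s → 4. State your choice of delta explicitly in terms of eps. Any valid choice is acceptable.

Fix eps > 0. We want delta > 0 such that 0 < |s − 4| < delta implies |(4s^2 + 3s + 3) − 79| < eps.
(4s^2 + 3s + 3) − 79 = 4s^2 + 3s - 76 = (s − 4)(4s + 19).
So |(4s^2 + 3s + 3) − 79| = |s − 4|·|4s + 19|.
Require delta ≤ 1. Then |s − 4| < 1 gives |s| < 5, and by the triangle inequality |4s + 19| ≤ 4·5 + 19 = 39.
Hence |(4s^2 + 3s + 3) − 79| ≤ 39|s − 4| < eps provided |s − 4| < eps/39.
Choosing delta = min(1, eps/39) ensures both conditions, hence |(4s^2 + 3s + 3) − 79| < eps.

delta = min(1, eps/39)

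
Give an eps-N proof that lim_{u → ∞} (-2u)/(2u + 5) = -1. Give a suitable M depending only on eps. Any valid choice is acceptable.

M = (5/2)/eps

Let eps > 0 be given. We seek M > 0 such that u > M implies |(-2u)/(2u + 5) + 1| < eps.
(-2u)/(2u + 5) + 1 = (2(-2u) − (-2)(2u + 5)) / (2(2u + 5)) = 10/(2(2u + 5)).
For u > 0 we have 2u + 5 > 2u, so |(-2u)/(2u + 5) + 1| = 10/(2(2u + 5)) < 10/(2·2u) = (5/2)/u.
Thus |(-2u)/(2u + 5) + 1| < eps whenever u > (5/2)/eps.
Take M = (5/2)/eps. If u > M then |(-2u)/(2u + 5) + 1| < (5/2)/u < eps.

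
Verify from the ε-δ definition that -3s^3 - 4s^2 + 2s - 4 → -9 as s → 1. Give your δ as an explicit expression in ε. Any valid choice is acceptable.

δ = min(1, ε/31)

Let ε > 0 be given. We want δ > 0 such that 0 < |s − 1| < δ implies |(-3s^3 - 4s^2 + 2s - 4) + 9| < ε.
(-3s^3 - 4s^2 + 2s - 4) + 9 = -3s^3 - 4s^2 + 2s + 5 = (s − 1)(-3s^2 - 7s - 5).
So |(-3s^3 - 4s^2 + 2s - 4) + 9| = |s − 1|·|-3s^2 - 7s - 5|.
Require δ ≤ 1. Then |s − 1| < 1 gives |s| < 2, and by the triangle inequality |-3s^2 - 7s - 5| ≤ 3·2^2 + 7·2 + 5 = 31.
Hence |(-3s^3 - 4s^2 + 2s - 4) + 9| ≤ 31|s − 1| < ε provided |s − 1| < ε/31.
Choosing δ = min(1, ε/31) ensures both conditions, hence |(-3s^3 - 4s^2 + 2s - 4) + 9| < ε.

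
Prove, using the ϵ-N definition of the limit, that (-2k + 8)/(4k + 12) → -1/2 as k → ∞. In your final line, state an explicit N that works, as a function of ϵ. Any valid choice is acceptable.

Let ϵ > 0 be given. For k ≥ 1, |(-2k + 8)/(4k + 12) + 1/2| = |56|/(4(4k + 12)) = 56/(4(4k + 12)).
Since 4k + 12 ≥ 4k for k ≥ 1, this is ≤ 56/(4·4k) = (7/2)/k.
So |(-2k + 8)/(4k + 12) + 1/2| < ϵ whenever k > (7/2)/ϵ.
Take N = (7/2)/ϵ. If k > N then |(-2k + 8)/(4k + 12) + 1/2| ≤ (7/2)/k < ϵ.

N = (7/2)/ϵ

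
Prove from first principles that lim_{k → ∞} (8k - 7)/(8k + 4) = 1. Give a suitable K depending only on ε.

Fix ε > 0. For k ≥ 1, |(8k - 7)/(8k + 4) − 1| = |-88|/(8(8k + 4)) = 88/(8(8k + 4)).
Since 8k + 4 ≥ 8k for k ≥ 1, this is ≤ 88/(8·8k) = (11/8)/k.
So |(8k - 7)/(8k + 4) − 1| < ε whenever k > (11/8)/ε.
Take K = (11/8)/ε. If k > K then |(8k - 7)/(8k + 4) − 1| ≤ (11/8)/k < ε.

K = (11/8)/ε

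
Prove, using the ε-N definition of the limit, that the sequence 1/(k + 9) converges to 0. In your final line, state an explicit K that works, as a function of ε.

Fix ε > 0. For k ≥ 1, |1/(k + 9) − 0| = 1/(k + 9) ≤ 1/k.
We need 1/k < ε, i.e. k > 1/ε.
Take K = 1/ε. If k > K then |1/(k + 9)| ≤ 1/k < ε.

K = 1/ε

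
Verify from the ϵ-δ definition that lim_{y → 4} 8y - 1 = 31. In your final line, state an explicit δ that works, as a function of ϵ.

Suppose ϵ > 0. We need δ > 0 so that 0 < |y − 4| < δ implies |(8y - 1) − 31| < ϵ.
|(8y - 1) − 31| = |8y - 32| = 8|y − 4|.
So 8|y − 4| < ϵ exactly when |y − 4| < ϵ/8.
Take δ = ϵ/8. If 0 < |y − 4| < δ then |(8y - 1) − 31| = 8|y − 4| < 8·(ϵ/8) = ϵ.

δ = ϵ/8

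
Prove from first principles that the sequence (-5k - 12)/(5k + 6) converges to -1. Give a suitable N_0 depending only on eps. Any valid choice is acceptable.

Fix eps > 0. For k ≥ 1, |(-5k - 12)/(5k + 6) + 1| = |-30|/(5(5k + 6)) = 30/(5(5k + 6)).
Since 5k + 6 ≥ 5k for k ≥ 1, this is ≤ 30/(5·5k) = (6/5)/k.
So |(-5k - 12)/(5k + 6) + 1| < eps whenever k > (6/5)/eps.
Take N_0 = (6/5)/eps. If k > N_0 then |(-5k - 12)/(5k + 6) + 1| ≤ (6/5)/k < eps.

N_0 = (6/5)/eps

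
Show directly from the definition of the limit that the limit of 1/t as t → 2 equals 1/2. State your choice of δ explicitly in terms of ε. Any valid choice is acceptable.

Let ε > 0. We seek δ > 0 such that 0 < |t − 2| < δ implies |1/t − (1/2)| < ε.
|1/t − (1/2)| = |2 − t|/(2·|t|) = |t − 2|/(2|t|).
Require δ ≤ 1 so that |t| > 2 − 1 = 1, hence 2|t| > 2.
Then |1/t − (1/2)| < |t − 2|/2, which is < ε when |t − 2| < 2ε.
Take δ = min(1, 2ε). Then 0 < |t − 2| < δ gives both |t − 2| < 1 and |t − 2| < 2ε, so |1/t − (1/2)| < ε.

δ = min(1, 2ε)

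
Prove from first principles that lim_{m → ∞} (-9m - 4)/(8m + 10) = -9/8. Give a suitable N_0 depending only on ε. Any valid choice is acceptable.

Let ε > 0 be given. For m ≥ 1, |(-9m - 4)/(8m + 10) + 9/8| = |58|/(8(8m + 10)) = 58/(8(8m + 10)).
Since 8m + 10 ≥ 8m for m ≥ 1, this is ≤ 58/(8·8m) = (29/32)/m.
So |(-9m - 4)/(8m + 10) + 9/8| < ε whenever m > (29/32)/ε.
Take N_0 = (29/32)/ε. If m > N_0 then |(-9m - 4)/(8m + 10) + 9/8| ≤ (29/32)/m < ε.

N_0 = (29/32)/ε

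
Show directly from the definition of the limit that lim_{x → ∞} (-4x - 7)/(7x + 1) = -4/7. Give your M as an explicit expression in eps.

M = (45/49)/eps

Let eps > 0 be given. We seek M > 0 such that x > M implies |(-4x - 7)/(7x + 1) + 4/7| < eps.
(-4x - 7)/(7x + 1) + 4/7 = (7(-4x - 7) − (-4)(7x + 1)) / (7(7x + 1)) = -45/(7(7x + 1)).
For x > 0 we have 7x + 1 > 7x, so |(-4x - 7)/(7x + 1) + 4/7| = 45/(7(7x + 1)) < 45/(7·7x) = (45/49)/x.
Thus |(-4x - 7)/(7x + 1) + 4/7| < eps whenever x > (45/49)/eps.
Take M = (45/49)/eps. If x > M then |(-4x - 7)/(7x + 1) + 4/7| < (45/49)/x < eps.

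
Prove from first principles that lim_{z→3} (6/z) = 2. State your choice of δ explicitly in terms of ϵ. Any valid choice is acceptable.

δ = min(3/2, (3/4)ϵ)

Fix ϵ > 0. We seek δ > 0 such that 0 < |z − 3| < δ implies |6/z − 2| < ϵ.
|6/z − 2| = 6·|3 − z|/(3·|z|) = 6|z − 3|/(3|z|).
Require δ ≤ 3/2 so that |z| > 3 − 3/2 = 3/2, hence 3|z| > 9/2.
Then |6/z − 2| < 6|z − 3|/(9/2), which is < ϵ when |z − 3| < (3/4)ϵ.
Take δ = min(3/2, (3/4)ϵ). Then 0 < |z − 3| < δ gives both |z − 3| < 3/2 and |z − 3| < (3/4)ϵ, so |6/z − 2| < ϵ.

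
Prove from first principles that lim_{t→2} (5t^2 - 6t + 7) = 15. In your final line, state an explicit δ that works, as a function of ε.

Suppose ε > 0. We want δ > 0 such that 0 < |t − 2| < δ implies |(5t^2 - 6t + 7) − 15| < ε.
(5t^2 - 6t + 7) − 15 = 5t^2 - 6t - 8 = (t − 2)(5t + 4).
So |(5t^2 - 6t + 7) − 15| = |t − 2|·|5t + 4|.
Assume first that |t − 2| < 2, so |t| < 4. Then |5t + 4| ≤ 5·4 + 4 = 24.
Hence |(5t^2 - 6t + 7) − 15| ≤ 24|t − 2| < ε provided |t − 2| < ε/24.
Choosing δ = min(2, ε/24) ensures both conditions, hence |(5t^2 - 6t + 7) − 15| < ε.

δ = min(2, ε/24)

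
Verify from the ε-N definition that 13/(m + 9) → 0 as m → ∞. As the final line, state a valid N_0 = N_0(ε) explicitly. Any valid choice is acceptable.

N_0 = 13/ε

Suppose ε > 0. For m ≥ 1, |13/(m + 9) − 0| = 13/(m + 9) ≤ 13/m.
We need 13/m < ε, i.e. m > 13/ε.
Take N_0 = 13/ε. If m > N_0 then |13/(m + 9)| ≤ 13/m < ε.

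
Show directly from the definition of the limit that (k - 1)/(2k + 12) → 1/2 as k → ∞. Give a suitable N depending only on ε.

N = (7/2)/ε

Fix ε > 0. For k ≥ 1, |(k - 1)/(2k + 12) − (1/2)| = |-14|/(2(2k + 12)) = 14/(2(2k + 12)).
Since 2k + 12 ≥ 2k for k ≥ 1, this is ≤ 14/(2·2k) = (7/2)/k.
So |(k - 1)/(2k + 12) − (1/2)| < ε whenever k > (7/2)/ε.
Take N = (7/2)/ε. If k > N then |(k - 1)/(2k + 12) − (1/2)| ≤ (7/2)/k < ε.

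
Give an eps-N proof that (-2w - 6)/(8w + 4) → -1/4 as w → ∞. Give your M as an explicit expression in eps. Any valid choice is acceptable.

M = (5/8)/eps

Let eps > 0 be given. We seek M > 0 such that w > M implies |(-2w - 6)/(8w + 4) + 1/4| < eps.
(-2w - 6)/(8w + 4) + 1/4 = (8(-2w - 6) − (-2)(8w + 4)) / (8(8w + 4)) = -40/(8(8w + 4)).
For w > 0 we have 8w + 4 > 8w, so |(-2w - 6)/(8w + 4) + 1/4| = 40/(8(8w + 4)) < 40/(8·8w) = (5/8)/w.
Thus |(-2w - 6)/(8w + 4) + 1/4| < eps whenever w > (5/8)/eps.
Take M = (5/8)/eps. If w > M then |(-2w - 6)/(8w + 4) + 1/4| < (5/8)/w < eps.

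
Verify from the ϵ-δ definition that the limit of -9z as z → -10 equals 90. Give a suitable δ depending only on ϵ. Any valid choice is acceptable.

δ = ϵ/9

Let ϵ > 0. We need δ > 0 so that 0 < |z + 10| < δ implies |(-9z) − 90| < ϵ.
|(-9z) − 90| = |-9z - 90| = 9|z + 10|.
So 9|z + 10| < ϵ exactly when |z + 10| < ϵ/9.
Take δ = ϵ/9. If 0 < |z + 10| < δ then |(-9z) − 90| = 9|z + 10| < 9·(ϵ/9) = ϵ.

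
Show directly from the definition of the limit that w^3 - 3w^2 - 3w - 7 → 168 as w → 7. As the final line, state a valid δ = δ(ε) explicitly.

δ = min(1, ε/121)

Let ε > 0. We want δ > 0 such that 0 < |w − 7| < δ implies |(w^3 - 3w^2 - 3w - 7) − 168| < ε.
(w^3 - 3w^2 - 3w - 7) − 168 = w^3 - 3w^2 - 3w - 175 = (w − 7)(w^2 + 4w + 25).
So |(w^3 - 3w^2 - 3w - 7) − 168| = |w − 7|·|w^2 + 4w + 25|.
Assume first that |w − 7| < 1, so |w| < 8. Then |w^2 + 4w + 25| ≤ 8^2 + 4·8 + 25 = 121.
Hence |(w^3 - 3w^2 - 3w - 7) − 168| ≤ 121|w − 7| < ε provided |w − 7| < ε/121.
Choosing δ = min(1, ε/121) ensures both conditions, hence |(w^3 - 3w^2 - 3w - 7) − 168| < ε.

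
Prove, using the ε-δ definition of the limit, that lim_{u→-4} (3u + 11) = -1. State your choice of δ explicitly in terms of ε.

Let ε > 0. We need δ > 0 so that 0 < |u + 4| < δ implies |(3u + 11) + 1| < ε.
Since (3u + 11) + 1 = 3(u + 4), we have |(3u + 11) + 1| = 3|u + 4|.
Thus it suffices that |u + 4| < ε/3.
Choosing δ = ε/3 gives |(3u + 11) + 1| = 3|u + 4| < ε whenever |u + 4| < δ.

δ = ε/3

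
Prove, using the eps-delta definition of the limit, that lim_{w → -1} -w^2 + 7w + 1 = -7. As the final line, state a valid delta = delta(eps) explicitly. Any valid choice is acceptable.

Let eps > 0. We want delta > 0 such that 0 < |w + 1| < delta implies |(-w^2 + 7w + 1) + 7| < eps.
(-w^2 + 7w + 1) + 7 = -w^2 + 7w + 8 = (w + 1)(-w + 8).
So |(-w^2 + 7w + 1) + 7| = |w + 1|·|-w + 8|.
Assume first that |w + 1| < 1, so |w| < 2. Then |-w + 8| ≤ 2 + 8 = 10.
Hence |(-w^2 + 7w + 1) + 7| ≤ 10|w + 1| < eps provided |w + 1| < eps/10.
Take delta = min(1, eps/10). Then 0 < |w + 1| < delta gives both |w + 1| < 1 and |w + 1| < eps/10, so |(-w^2 + 7w + 1) + 7| < eps.

delta = min(1, eps/10)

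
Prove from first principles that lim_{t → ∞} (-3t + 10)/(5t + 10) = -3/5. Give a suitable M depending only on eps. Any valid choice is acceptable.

M = (16/5)/eps

Let eps > 0. We seek M > 0 such that t > M implies |(-3t + 10)/(5t + 10) + 3/5| < eps.
(-3t + 10)/(5t + 10) + 3/5 = (5(-3t + 10) − (-3)(5t + 10)) / (5(5t + 10)) = 80/(5(5t + 10)).
For t > 0 we have 5t + 10 > 5t, so |(-3t + 10)/(5t + 10) + 3/5| = 80/(5(5t + 10)) < 80/(5·5t) = (16/5)/t.
Thus |(-3t + 10)/(5t + 10) + 3/5| < eps whenever t > (16/5)/eps.
Take M = (16/5)/eps. If t > M then |(-3t + 10)/(5t + 10) + 3/5| < (16/5)/t < eps.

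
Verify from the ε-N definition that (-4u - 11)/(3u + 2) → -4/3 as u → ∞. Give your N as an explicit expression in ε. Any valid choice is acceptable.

N = (25/9)/ε

Let ε > 0 be given. We seek N > 0 such that u > N implies |(-4u - 11)/(3u + 2) + 4/3| < ε.
(-4u - 11)/(3u + 2) + 4/3 = (3(-4u - 11) − (-4)(3u + 2)) / (3(3u + 2)) = -25/(3(3u + 2)).
For u > 0 we have 3u + 2 > 3u, so |(-4u - 11)/(3u + 2) + 4/3| = 25/(3(3u + 2)) < 25/(3·3u) = (25/9)/u.
Thus |(-4u - 11)/(3u + 2) + 4/3| < ε whenever u > (25/9)/ε.
Take N = (25/9)/ε. If u > N then |(-4u - 11)/(3u + 2) + 4/3| < (25/9)/u < ε.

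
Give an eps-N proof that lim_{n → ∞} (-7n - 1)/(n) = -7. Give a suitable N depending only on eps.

Fix eps > 0. For n ≥ 1, |(-7n - 1)/(n) + 7| = |-1|/((n)) = 1/((n)).
Since n ≥ n for n ≥ 1, this is ≤ 1/(n) = 1/n.
So |(-7n - 1)/(n) + 7| < eps whenever n > 1/eps.
Take N = 1/eps. If n > N then |(-7n - 1)/(n) + 7| ≤ 1/n < eps.

N = 1/eps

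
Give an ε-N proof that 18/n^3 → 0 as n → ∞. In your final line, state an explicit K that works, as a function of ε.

K = (18/ε)^{1/3}

Fix ε > 0. For n ≥ 1, |18/n^3 − 0| = 18/n^3.
18/n^3 < ε ⇔ n^3 > 18/ε ⇔ n > (18/ε)^{1/3}.
Take K = (18/ε)^{1/3}. Then n > K implies 18/n^3 < ε.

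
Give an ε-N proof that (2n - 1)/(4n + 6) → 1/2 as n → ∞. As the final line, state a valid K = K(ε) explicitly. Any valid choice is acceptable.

K = 1/ε

Fix ε > 0. For n ≥ 1, |(2n - 1)/(4n + 6) − (1/2)| = |-16|/(4(4n + 6)) = 16/(4(4n + 6)).
Since 4n + 6 ≥ 4n for n ≥ 1, this is ≤ 16/(4·4n) = 1/n.
So |(2n - 1)/(4n + 6) − (1/2)| < ε whenever n > 1/ε.
Take K = 1/ε. If n > K then |(2n - 1)/(4n + 6) − (1/2)| ≤ 1/n < ε.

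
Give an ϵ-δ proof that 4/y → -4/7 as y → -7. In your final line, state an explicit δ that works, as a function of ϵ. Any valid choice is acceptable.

Let ϵ > 0 be given. We seek δ > 0 such that 0 < |y + 7| < δ implies |4/y + 4/7| < ϵ.
|4/y + 4/7| = 4·|-7 − y|/(7·|y|) = 4|y + 7|/(7|y|).
Require δ ≤ 7/2 so that |y| > 7 − 7/2 = 7/2, hence 7|y| > 49/2.
Then |4/y + 4/7| < 4|y + 7|/(49/2), which is < ϵ when |y + 7| < (49/8)ϵ.
Take δ = min(7/2, (49/8)ϵ). Then 0 < |y + 7| < δ gives both |y + 7| < 7/2 and |y + 7| < (49/8)ϵ, so |4/y + 4/7| < ϵ.

δ = min(7/2, (49/8)ϵ)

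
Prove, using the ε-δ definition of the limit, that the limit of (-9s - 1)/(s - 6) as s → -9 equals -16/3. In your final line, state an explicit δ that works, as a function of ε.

δ = min(15/2, (45/22)ε)

Let ε > 0. We want δ > 0 with 0 < |s + 9| < δ ⇒ |(-9s - 1)/(s - 6) + 16/3| < ε.
Combining over a common denominator, (-9s - 1)/(s - 6) + 16/3 = [(-9s - 1)·(-15) − 80·(s - 6)] / [(-15)·(s - 6)] = 55(s + 9) / ((-15)(s - 6)).
So |(-9s - 1)/(s - 6) + 16/3| = 55|s + 9| / (15·|s − 6|).
Require δ ≤ 15/2, so |s − 6| ≥ |-15| − |s + 9| > 15 − 15/2 = 15/2.
Hence |(-9s - 1)/(s - 6) + 16/3| < 55|s + 9|/(15·(15/2)) = (22/45)|s + 9|, which is < ε once |s + 9| < (45/22)ε.
Take δ = min(15/2, (45/22)ε). Then 0 < |s + 9| < δ forces both bounds, so |(-9s - 1)/(s - 6) + 16/3| < ε.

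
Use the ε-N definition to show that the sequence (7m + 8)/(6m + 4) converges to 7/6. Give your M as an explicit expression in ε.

Let ε > 0. For m ≥ 1, |(7m + 8)/(6m + 4) − (7/6)| = |20|/(6(6m + 4)) = 20/(6(6m + 4)).
Since 6m + 4 ≥ 6m for m ≥ 1, this is ≤ 20/(6·6m) = (5/9)/m.
So |(7m + 8)/(6m + 4) − (7/6)| < ε whenever m > (5/9)/ε.
Take M = (5/9)/ε. If m > M then |(7m + 8)/(6m + 4) − (7/6)| ≤ (5/9)/m < ε.

M = (5/9)/ε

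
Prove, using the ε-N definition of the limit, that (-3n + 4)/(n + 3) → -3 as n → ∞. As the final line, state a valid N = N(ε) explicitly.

Let ε > 0 be given. For n ≥ 1, |(-3n + 4)/(n + 3) + 3| = |13|/((n + 3)) = 13/((n + 3)).
Since n + 3 ≥ n for n ≥ 1, this is ≤ 13/(n) = 13/n.
So |(-3n + 4)/(n + 3) + 3| < ε whenever n > 13/ε.
Take N = 13/ε. If n > N then |(-3n + 4)/(n + 3) + 3| ≤ 13/n < ε.

N = 13/ε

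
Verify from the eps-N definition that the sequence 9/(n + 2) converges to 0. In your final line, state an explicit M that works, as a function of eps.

Let eps > 0 be given. For n ≥ 1, |9/(n + 2) − 0| = 9/(n + 2) ≤ 9/n.
We need 9/n < eps, i.e. n > 9/eps.
Take M = 9/eps. If n > M then |9/(n + 2)| ≤ 9/n < eps.

M = 9/eps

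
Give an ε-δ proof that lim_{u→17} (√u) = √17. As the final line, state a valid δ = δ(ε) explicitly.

Let ε > 0. We want δ > 0 such that 0 < |u − 17| < δ implies |√u − √17| < ε.
Rationalise: √u − √17 = (u − 17)/(√u + √17), so |√u − √17| = |u − 17|/(√u + √17).
Restrict δ ≤ 17 so that |u − 17| < 17 forces u > 0, and then √u + √17 > √17.
Hence |√u − √17| < |u − 17|/√17, which is < ε once |u − 17| < √17·ε.
Take δ = min(17, √17·ε). If 0 < |u − 17| < δ then u > 0 and |√u − √17| < |u − 17|/√17 < ε.

δ = min(17, √17·ε)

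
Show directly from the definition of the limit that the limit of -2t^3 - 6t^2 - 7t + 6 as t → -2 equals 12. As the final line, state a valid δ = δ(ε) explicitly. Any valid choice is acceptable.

Let ε > 0 be given. We want δ > 0 such that 0 < |t + 2| < δ implies |(-2t^3 - 6t^2 - 7t + 6) − 12| < ε.
(-2t^3 - 6t^2 - 7t + 6) − 12 = -2t^3 - 6t^2 - 7t - 6 = (t + 2)(-2t^2 - 2t - 3).
So |(-2t^3 - 6t^2 - 7t + 6) − 12| = |t + 2|·|-2t^2 - 2t - 3|.
Require δ ≤ 1. Then |t + 2| < 1 gives |t| < 3, and by the triangle inequality |-2t^2 - 2t - 3| ≤ 2·3^2 + 2·3 + 3 = 27.
Hence |(-2t^3 - 6t^2 - 7t + 6) − 12| ≤ 27|t + 2| < ε provided |t + 2| < ε/27.
Take δ = min(1, ε/27). Then 0 < |t + 2| < δ gives both |t + 2| < 1 and |t + 2| < ε/27, so |(-2t^3 - 6t^2 - 7t + 6) − 12| < ε.

δ = min(1, ε/27)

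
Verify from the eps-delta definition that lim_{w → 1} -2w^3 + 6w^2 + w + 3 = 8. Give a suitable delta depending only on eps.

delta = min(2, eps/35)

Let eps > 0 be given. We want delta > 0 such that 0 < |w − 1| < delta implies |(-2w^3 + 6w^2 + w + 3) − 8| < eps.
(-2w^3 + 6w^2 + w + 3) − 8 = -2w^3 + 6w^2 + w - 5 = (w − 1)(-2w^2 + 4w + 5).
So |(-2w^3 + 6w^2 + w + 3) − 8| = |w − 1|·|-2w^2 + 4w + 5|.
Require delta ≤ 2. Then |w − 1| < 2 gives |w| < 3, and by the triangle inequality |-2w^2 + 4w + 5| ≤ 2·3^2 + 4·3 + 5 = 35.
Hence |(-2w^3 + 6w^2 + w + 3) − 8| ≤ 35|w − 1| < eps provided |w − 1| < eps/35.
Take delta = min(2, eps/35). Then 0 < |w − 1| < delta gives both |w − 1| < 2 and |w − 1| < eps/35, so |(-2w^3 + 6w^2 + w + 3) − 8| < eps.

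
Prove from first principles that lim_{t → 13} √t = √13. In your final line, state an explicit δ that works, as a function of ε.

Suppose ε > 0. We want δ > 0 such that 0 < |t − 13| < δ implies |√t − √13| < ε.
Rationalise: √t − √13 = (t − 13)/(√t + √13), so |√t − √13| = |t − 13|/(√t + √13).
Restrict δ ≤ 13 so that |t − 13| < 13 forces t > 0, and then √t + √13 > √13.
Hence |√t − √13| < |t − 13|/√13, which is < ε once |t − 13| < √13·ε.
Take δ = min(13, √13·ε). If 0 < |t − 13| < δ then t > 0 and |√t − √13| < |t − 13|/√13 < ε.

δ = min(13, √13·ε)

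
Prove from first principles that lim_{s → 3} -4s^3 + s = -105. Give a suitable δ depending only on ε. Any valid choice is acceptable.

δ = min(1, ε/147)

Suppose ε > 0. We want δ > 0 such that 0 < |s − 3| < δ implies |(-4s^3 + s) + 105| < ε.
(-4s^3 + s) + 105 = -4s^3 + s + 105 = (s − 3)(-4s^2 - 12s - 35).
So |(-4s^3 + s) + 105| = |s − 3|·|-4s^2 - 12s - 35|.
Assume first that |s − 3| < 1, so |s| < 4. Then |-4s^2 - 12s - 35| ≤ 4·4^2 + 12·4 + 35 = 147.
Hence |(-4s^3 + s) + 105| ≤ 147|s − 3| < ε provided |s − 3| < ε/147.
Take δ = min(1, ε/147). Then 0 < |s − 3| < δ gives both |s − 3| < 1 and |s − 3| < ε/147, so |(-4s^3 + s) + 105| < ε.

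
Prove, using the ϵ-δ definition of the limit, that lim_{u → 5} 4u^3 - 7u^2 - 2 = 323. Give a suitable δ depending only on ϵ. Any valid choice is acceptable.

δ = min(1, ϵ/287)

Suppose ϵ > 0. We want δ > 0 such that 0 < |u − 5| < δ implies |(4u^3 - 7u^2 - 2) − 323| < ϵ.
(4u^3 - 7u^2 - 2) − 323 = 4u^3 - 7u^2 - 325 = (u − 5)(4u^2 + 13u + 65).
So |(4u^3 - 7u^2 - 2) − 323| = |u − 5|·|4u^2 + 13u + 65|.
Require δ ≤ 1. Then |u − 5| < 1 gives |u| < 6, and by the triangle inequality |4u^2 + 13u + 65| ≤ 4·6^2 + 13·6 + 65 = 287.
Hence |(4u^3 - 7u^2 - 2) − 323| ≤ 287|u − 5| < ϵ provided |u − 5| < ϵ/287.
Choosing δ = min(1, ϵ/287) ensures both conditions, hence |(4u^3 - 7u^2 - 2) − 323| < ϵ.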